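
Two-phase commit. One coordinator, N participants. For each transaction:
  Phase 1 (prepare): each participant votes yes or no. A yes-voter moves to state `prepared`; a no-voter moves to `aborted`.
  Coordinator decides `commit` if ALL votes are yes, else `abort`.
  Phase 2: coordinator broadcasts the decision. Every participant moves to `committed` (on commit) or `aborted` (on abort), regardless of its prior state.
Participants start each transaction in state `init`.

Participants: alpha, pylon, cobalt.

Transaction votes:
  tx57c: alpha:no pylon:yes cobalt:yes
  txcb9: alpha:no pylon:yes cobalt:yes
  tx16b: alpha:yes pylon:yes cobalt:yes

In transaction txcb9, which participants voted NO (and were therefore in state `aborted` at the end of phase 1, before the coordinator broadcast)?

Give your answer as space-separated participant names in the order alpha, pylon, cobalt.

Answer: alpha

Derivation:
Txn txcb9 phase 1: alpha no -> aborted; pylon yes -> prepared; cobalt yes -> prepared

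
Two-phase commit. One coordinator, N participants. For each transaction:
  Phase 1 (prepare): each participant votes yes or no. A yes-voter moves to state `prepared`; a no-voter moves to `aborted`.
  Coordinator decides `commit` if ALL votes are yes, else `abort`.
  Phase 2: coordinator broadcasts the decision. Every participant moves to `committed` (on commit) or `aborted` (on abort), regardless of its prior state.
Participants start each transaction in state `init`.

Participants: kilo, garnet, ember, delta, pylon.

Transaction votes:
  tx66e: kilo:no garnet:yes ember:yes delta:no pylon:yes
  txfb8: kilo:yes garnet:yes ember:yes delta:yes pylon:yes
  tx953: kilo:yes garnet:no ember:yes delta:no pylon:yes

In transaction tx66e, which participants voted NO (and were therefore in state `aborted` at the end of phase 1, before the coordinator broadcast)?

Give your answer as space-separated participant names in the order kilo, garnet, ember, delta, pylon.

Answer: kilo delta

Derivation:
Txn tx66e phase 1: kilo no -> aborted; garnet yes -> prepared; ember yes -> prepared; delta no -> aborted; pylon yes -> prepared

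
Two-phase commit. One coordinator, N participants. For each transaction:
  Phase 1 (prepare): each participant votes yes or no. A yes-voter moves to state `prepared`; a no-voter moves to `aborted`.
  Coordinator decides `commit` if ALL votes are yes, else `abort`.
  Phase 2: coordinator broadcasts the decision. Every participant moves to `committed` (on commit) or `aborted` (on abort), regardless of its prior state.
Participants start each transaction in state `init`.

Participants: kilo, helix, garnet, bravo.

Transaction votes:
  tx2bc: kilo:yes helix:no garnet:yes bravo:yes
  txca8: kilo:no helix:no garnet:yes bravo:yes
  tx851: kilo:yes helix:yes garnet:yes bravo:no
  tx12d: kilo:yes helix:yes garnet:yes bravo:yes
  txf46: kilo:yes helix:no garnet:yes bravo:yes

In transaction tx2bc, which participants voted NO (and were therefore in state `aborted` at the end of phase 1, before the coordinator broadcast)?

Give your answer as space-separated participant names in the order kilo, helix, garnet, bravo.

Txn tx2bc phase 1: kilo yes -> prepared; helix no -> aborted; garnet yes -> prepared; bravo yes -> prepared

Answer: helix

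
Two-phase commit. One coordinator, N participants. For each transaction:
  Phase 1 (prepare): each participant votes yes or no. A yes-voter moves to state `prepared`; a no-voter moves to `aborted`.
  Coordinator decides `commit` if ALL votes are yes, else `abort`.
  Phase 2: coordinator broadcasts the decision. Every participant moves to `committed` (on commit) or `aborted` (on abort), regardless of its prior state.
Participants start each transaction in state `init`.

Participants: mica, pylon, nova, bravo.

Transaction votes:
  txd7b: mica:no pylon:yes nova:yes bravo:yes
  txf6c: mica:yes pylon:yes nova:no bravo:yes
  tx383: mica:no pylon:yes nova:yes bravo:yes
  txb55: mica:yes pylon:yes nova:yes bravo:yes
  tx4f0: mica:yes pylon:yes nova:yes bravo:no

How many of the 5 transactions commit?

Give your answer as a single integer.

txd7b: no from mica -> abort (commits=0)
txf6c: no from nova -> abort (commits=0)
tx383: no from mica -> abort (commits=0)
txb55: all yes -> commit (commits=1)
tx4f0: no from bravo -> abort (commits=1)

Answer: 1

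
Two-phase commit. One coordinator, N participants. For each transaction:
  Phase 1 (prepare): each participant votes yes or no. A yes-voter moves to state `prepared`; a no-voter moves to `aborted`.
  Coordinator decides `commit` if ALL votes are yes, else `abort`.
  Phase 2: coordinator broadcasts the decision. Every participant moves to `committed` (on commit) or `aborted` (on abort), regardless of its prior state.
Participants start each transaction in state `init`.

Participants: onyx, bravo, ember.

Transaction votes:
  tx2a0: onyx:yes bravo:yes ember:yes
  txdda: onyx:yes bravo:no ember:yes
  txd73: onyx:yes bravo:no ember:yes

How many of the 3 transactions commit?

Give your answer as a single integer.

Answer: 1

Derivation:
tx2a0: all yes -> commit (commits=1)
txdda: no from bravo -> abort (commits=1)
txd73: no from bravo -> abort (commits=1)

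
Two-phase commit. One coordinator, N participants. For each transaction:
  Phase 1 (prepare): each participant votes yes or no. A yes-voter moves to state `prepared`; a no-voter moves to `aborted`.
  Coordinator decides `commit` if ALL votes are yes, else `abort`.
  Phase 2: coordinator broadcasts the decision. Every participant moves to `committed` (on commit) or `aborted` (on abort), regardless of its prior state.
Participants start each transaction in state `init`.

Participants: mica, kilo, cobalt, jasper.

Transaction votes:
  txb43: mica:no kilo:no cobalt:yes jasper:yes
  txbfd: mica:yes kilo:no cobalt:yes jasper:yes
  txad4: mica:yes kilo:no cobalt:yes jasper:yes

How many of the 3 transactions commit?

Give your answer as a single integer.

txb43: no from mica, kilo -> abort (commits=0)
txbfd: no from kilo -> abort (commits=0)
txad4: no from kilo -> abort (commits=0)

Answer: 0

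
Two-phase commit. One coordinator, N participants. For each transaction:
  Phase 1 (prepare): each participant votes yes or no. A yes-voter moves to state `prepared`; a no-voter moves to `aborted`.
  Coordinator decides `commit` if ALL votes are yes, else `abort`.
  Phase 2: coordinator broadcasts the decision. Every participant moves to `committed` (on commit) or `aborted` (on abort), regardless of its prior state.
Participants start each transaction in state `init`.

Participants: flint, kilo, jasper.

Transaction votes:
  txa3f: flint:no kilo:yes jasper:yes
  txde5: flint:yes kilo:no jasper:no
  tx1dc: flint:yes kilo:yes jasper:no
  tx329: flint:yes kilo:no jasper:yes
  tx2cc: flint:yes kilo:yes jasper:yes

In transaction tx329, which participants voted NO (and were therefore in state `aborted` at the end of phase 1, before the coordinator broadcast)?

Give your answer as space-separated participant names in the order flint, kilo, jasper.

Txn tx329 phase 1: flint yes -> prepared; kilo no -> aborted; jasper yes -> prepared

Answer: kilo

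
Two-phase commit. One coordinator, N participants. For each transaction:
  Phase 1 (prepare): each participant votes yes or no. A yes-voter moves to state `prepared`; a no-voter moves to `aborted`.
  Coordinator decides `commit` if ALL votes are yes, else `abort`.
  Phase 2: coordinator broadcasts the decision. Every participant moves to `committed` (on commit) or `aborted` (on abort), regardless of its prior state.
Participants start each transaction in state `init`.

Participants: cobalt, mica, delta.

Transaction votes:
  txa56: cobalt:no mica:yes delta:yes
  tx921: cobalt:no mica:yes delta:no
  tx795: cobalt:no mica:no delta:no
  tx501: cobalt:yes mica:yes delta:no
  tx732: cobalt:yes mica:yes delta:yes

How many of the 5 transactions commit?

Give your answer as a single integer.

txa56: no from cobalt -> abort (commits=0)
tx921: no from cobalt, delta -> abort (commits=0)
tx795: no from cobalt, mica, delta -> abort (commits=0)
tx501: no from delta -> abort (commits=0)
tx732: all yes -> commit (commits=1)

Answer: 1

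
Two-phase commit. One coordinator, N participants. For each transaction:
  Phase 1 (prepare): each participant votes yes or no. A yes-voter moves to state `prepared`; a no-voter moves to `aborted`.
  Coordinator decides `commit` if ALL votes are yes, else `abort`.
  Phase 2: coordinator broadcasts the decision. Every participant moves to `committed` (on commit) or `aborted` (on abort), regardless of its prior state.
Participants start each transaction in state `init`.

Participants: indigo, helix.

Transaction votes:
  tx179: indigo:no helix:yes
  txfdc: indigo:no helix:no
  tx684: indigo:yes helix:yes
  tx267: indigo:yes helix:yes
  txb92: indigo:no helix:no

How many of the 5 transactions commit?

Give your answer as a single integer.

tx179: no from indigo -> abort (commits=0)
txfdc: no from indigo, helix -> abort (commits=0)
tx684: all yes -> commit (commits=1)
tx267: all yes -> commit (commits=2)
txb92: no from indigo, helix -> abort (commits=2)

Answer: 2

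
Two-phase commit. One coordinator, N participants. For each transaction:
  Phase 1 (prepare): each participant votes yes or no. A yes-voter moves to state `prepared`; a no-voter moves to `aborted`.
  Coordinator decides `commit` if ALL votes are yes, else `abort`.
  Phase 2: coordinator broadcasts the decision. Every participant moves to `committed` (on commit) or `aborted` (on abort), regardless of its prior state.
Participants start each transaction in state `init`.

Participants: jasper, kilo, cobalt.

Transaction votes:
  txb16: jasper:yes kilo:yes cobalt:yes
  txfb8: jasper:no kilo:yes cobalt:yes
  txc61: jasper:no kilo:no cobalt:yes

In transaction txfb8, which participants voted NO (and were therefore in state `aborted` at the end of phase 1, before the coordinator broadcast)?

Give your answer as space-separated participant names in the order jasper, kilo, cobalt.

Txn txfb8 phase 1: jasper no -> aborted; kilo yes -> prepared; cobalt yes -> prepared

Answer: jasper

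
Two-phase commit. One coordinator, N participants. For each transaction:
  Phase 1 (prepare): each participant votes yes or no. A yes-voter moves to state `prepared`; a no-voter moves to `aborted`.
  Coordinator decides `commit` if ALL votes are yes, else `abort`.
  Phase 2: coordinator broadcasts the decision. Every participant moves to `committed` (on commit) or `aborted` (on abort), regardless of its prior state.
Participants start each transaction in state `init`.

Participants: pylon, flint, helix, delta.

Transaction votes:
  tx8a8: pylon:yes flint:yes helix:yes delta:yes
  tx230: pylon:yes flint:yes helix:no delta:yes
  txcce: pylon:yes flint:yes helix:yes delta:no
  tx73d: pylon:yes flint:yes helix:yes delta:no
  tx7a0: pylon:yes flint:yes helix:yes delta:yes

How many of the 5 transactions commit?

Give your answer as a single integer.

tx8a8: all yes -> commit (commits=1)
tx230: no from helix -> abort (commits=1)
txcce: no from delta -> abort (commits=1)
tx73d: no from delta -> abort (commits=1)
tx7a0: all yes -> commit (commits=2)

Answer: 2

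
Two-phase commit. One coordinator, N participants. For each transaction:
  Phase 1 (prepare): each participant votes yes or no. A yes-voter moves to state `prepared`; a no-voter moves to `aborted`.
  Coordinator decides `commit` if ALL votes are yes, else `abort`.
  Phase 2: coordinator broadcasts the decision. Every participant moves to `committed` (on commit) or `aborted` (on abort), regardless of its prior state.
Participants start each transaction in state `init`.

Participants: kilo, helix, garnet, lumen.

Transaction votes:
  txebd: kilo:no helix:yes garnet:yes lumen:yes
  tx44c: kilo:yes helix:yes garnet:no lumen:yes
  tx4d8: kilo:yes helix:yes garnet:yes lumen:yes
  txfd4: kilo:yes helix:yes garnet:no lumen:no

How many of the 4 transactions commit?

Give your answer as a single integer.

Answer: 1

Derivation:
txebd: no from kilo -> abort (commits=0)
tx44c: no from garnet -> abort (commits=0)
tx4d8: all yes -> commit (commits=1)
txfd4: no from garnet, lumen -> abort (commits=1)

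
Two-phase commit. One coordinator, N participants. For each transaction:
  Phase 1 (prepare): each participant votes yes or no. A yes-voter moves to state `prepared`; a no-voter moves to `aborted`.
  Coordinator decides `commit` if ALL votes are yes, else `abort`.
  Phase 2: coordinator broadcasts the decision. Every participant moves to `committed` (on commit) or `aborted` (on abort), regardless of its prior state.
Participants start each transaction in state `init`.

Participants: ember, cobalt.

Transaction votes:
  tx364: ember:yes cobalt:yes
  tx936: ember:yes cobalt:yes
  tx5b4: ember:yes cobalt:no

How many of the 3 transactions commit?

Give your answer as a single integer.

tx364: all yes -> commit (commits=1)
tx936: all yes -> commit (commits=2)
tx5b4: no from cobalt -> abort (commits=2)

Answer: 2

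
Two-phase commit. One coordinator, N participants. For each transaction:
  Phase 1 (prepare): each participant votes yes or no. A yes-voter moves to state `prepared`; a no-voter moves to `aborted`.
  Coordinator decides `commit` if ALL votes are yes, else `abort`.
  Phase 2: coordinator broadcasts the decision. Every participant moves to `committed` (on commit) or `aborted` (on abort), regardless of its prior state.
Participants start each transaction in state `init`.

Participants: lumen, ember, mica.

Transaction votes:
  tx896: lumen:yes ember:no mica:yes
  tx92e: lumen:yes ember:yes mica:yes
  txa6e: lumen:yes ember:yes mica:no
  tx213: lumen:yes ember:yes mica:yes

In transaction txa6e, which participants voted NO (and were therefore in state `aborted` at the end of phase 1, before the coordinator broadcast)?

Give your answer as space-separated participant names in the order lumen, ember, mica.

Txn txa6e phase 1: lumen yes -> prepared; ember yes -> prepared; mica no -> aborted

Answer: mica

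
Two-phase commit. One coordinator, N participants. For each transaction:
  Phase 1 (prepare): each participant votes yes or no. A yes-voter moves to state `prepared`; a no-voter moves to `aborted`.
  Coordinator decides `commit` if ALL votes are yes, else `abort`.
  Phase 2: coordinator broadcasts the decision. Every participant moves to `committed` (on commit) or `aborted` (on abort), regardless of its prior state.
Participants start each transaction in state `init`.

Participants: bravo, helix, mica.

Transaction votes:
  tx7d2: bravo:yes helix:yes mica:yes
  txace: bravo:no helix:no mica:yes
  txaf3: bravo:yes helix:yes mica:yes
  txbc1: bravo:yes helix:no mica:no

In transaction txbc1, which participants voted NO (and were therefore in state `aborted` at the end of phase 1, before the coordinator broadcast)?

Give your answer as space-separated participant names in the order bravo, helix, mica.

Txn txbc1 phase 1: bravo yes -> prepared; helix no -> aborted; mica no -> aborted

Answer: helix mica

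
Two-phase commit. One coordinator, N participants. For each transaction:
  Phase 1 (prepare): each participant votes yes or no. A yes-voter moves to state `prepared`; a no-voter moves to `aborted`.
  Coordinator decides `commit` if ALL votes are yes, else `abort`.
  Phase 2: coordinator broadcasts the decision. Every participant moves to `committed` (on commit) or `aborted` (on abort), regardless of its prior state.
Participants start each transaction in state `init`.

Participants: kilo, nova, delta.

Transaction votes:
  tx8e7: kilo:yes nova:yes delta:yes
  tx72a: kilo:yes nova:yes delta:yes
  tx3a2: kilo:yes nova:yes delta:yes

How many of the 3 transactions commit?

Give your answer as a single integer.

tx8e7: all yes -> commit (commits=1)
tx72a: all yes -> commit (commits=2)
tx3a2: all yes -> commit (commits=3)

Answer: 3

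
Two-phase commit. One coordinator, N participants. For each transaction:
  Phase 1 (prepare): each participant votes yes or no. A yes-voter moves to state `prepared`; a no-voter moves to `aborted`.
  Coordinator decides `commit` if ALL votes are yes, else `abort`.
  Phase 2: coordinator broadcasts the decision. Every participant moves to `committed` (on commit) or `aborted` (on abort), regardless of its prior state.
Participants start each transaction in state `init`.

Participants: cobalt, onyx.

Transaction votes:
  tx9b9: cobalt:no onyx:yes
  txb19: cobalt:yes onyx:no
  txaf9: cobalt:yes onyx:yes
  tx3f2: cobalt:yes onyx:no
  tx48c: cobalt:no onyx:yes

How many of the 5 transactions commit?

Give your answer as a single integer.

Answer: 1

Derivation:
tx9b9: no from cobalt -> abort (commits=0)
txb19: no from onyx -> abort (commits=0)
txaf9: all yes -> commit (commits=1)
tx3f2: no from onyx -> abort (commits=1)
tx48c: no from cobalt -> abort (commits=1)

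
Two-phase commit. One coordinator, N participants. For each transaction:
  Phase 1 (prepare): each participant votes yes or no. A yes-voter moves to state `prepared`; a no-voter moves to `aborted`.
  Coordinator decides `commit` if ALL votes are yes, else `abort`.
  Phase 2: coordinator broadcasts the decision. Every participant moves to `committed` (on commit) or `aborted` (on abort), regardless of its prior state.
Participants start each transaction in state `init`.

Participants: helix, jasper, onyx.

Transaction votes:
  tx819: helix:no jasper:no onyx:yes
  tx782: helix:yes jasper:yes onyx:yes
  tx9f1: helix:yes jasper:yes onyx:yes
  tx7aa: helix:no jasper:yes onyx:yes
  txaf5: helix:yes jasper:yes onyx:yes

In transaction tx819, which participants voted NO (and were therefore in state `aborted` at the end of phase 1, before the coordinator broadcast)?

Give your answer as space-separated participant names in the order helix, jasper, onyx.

Answer: helix jasper

Derivation:
Txn tx819 phase 1: helix no -> aborted; jasper no -> aborted; onyx yes -> prepared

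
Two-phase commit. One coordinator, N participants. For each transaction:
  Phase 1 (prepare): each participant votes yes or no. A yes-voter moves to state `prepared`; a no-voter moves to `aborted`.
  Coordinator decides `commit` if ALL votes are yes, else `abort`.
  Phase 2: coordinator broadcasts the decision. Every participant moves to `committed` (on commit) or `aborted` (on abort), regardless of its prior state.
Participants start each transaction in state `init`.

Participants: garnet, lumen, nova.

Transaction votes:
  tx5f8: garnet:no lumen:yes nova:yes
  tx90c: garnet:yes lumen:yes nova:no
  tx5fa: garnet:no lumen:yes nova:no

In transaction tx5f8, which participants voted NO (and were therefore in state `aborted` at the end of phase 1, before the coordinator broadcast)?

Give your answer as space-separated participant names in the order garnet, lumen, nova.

Answer: garnet

Derivation:
Txn tx5f8 phase 1: garnet no -> aborted; lumen yes -> prepared; nova yes -> prepared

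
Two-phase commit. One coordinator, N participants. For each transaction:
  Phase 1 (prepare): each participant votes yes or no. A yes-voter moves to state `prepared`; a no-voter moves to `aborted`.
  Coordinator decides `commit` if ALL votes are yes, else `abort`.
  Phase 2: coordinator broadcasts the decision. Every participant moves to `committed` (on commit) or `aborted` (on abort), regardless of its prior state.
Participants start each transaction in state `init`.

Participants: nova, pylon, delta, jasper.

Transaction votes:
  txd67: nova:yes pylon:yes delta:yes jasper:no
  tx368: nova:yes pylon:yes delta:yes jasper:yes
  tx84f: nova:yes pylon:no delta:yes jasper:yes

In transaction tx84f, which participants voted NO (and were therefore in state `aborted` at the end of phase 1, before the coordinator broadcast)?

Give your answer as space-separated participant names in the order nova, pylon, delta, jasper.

Txn tx84f phase 1: nova yes -> prepared; pylon no -> aborted; delta yes -> prepared; jasper yes -> prepared

Answer: pylon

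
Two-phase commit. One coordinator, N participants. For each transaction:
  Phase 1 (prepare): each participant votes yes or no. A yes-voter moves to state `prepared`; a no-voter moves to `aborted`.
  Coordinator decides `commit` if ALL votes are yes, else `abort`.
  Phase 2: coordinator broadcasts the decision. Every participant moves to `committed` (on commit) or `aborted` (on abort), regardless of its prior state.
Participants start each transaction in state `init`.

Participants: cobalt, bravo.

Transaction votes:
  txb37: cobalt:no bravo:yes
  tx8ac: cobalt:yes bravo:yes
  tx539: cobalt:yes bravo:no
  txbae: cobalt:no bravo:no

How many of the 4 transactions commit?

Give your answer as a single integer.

txb37: no from cobalt -> abort (commits=0)
tx8ac: all yes -> commit (commits=1)
tx539: no from bravo -> abort (commits=1)
txbae: no from cobalt, bravo -> abort (commits=1)

Answer: 1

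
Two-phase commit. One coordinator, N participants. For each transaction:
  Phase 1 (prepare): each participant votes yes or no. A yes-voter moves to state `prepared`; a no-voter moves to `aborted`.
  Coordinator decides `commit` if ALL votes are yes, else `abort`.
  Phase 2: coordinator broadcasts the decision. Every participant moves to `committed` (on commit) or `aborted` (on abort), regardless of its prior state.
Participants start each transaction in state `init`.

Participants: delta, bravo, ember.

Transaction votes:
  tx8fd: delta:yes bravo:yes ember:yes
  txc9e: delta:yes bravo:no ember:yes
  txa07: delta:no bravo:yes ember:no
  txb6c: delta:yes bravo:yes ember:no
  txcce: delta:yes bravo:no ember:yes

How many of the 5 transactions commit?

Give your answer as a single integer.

tx8fd: all yes -> commit (commits=1)
txc9e: no from bravo -> abort (commits=1)
txa07: no from delta, ember -> abort (commits=1)
txb6c: no from ember -> abort (commits=1)
txcce: no from bravo -> abort (commits=1)

Answer: 1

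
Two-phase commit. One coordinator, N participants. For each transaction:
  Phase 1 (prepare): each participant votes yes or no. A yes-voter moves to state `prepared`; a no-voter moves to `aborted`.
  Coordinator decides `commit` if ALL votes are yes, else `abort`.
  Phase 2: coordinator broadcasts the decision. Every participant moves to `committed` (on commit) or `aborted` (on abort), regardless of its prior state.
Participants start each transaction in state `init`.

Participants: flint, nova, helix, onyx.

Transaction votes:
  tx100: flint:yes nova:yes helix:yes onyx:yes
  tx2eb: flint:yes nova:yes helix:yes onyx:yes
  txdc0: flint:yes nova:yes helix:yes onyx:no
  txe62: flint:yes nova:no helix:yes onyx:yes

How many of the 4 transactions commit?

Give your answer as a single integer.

Answer: 2

Derivation:
tx100: all yes -> commit (commits=1)
tx2eb: all yes -> commit (commits=2)
txdc0: no from onyx -> abort (commits=2)
txe62: no from nova -> abort (commits=2)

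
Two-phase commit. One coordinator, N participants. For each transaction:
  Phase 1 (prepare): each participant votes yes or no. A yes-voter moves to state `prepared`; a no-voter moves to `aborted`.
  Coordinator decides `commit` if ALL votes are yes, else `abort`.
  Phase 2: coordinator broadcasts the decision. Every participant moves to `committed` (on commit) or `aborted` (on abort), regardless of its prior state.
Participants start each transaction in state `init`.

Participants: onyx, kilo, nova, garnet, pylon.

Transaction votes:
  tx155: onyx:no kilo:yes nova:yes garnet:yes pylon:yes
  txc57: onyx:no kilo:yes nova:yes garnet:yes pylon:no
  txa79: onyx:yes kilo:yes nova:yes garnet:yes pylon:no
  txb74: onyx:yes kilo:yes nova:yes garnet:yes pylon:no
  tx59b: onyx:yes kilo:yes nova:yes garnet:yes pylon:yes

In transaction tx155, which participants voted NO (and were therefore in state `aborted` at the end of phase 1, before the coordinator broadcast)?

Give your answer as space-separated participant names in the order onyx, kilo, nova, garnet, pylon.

Answer: onyx

Derivation:
Txn tx155 phase 1: onyx no -> aborted; kilo yes -> prepared; nova yes -> prepared; garnet yes -> prepared; pylon yes -> prepared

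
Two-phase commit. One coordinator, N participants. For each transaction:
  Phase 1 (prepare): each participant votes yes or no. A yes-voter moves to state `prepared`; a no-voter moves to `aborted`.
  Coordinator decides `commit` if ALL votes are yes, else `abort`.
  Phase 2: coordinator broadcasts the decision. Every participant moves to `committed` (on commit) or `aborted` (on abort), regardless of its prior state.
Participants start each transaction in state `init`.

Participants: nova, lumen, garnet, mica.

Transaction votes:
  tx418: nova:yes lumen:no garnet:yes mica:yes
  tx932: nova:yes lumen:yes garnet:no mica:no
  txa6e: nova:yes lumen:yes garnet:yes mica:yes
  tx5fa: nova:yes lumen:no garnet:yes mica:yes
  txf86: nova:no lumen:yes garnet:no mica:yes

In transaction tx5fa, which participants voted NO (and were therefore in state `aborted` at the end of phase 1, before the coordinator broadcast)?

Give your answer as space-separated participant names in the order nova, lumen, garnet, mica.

Answer: lumen

Derivation:
Txn tx5fa phase 1: nova yes -> prepared; lumen no -> aborted; garnet yes -> prepared; mica yes -> prepared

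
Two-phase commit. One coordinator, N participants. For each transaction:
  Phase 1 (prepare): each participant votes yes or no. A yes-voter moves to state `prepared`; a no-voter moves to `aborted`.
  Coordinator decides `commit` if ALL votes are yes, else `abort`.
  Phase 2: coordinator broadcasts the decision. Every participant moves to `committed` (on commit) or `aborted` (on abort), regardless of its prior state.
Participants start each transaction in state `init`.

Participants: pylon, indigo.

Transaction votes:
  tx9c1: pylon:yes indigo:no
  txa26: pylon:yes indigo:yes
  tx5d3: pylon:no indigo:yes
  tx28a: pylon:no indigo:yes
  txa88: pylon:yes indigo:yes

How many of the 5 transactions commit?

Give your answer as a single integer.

Answer: 2

Derivation:
tx9c1: no from indigo -> abort (commits=0)
txa26: all yes -> commit (commits=1)
tx5d3: no from pylon -> abort (commits=1)
tx28a: no from pylon -> abort (commits=1)
txa88: all yes -> commit (commits=2)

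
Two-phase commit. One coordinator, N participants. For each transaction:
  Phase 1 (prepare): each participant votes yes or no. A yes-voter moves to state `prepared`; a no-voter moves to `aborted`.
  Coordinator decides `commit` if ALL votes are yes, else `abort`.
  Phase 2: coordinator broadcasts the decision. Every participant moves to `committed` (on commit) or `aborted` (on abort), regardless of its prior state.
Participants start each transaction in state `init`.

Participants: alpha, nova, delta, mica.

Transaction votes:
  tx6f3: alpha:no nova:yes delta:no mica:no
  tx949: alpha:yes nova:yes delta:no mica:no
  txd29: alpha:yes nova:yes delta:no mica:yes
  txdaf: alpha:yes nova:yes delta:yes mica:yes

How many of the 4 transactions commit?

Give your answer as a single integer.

tx6f3: no from alpha, delta, mica -> abort (commits=0)
tx949: no from delta, mica -> abort (commits=0)
txd29: no from delta -> abort (commits=0)
txdaf: all yes -> commit (commits=1)

Answer: 1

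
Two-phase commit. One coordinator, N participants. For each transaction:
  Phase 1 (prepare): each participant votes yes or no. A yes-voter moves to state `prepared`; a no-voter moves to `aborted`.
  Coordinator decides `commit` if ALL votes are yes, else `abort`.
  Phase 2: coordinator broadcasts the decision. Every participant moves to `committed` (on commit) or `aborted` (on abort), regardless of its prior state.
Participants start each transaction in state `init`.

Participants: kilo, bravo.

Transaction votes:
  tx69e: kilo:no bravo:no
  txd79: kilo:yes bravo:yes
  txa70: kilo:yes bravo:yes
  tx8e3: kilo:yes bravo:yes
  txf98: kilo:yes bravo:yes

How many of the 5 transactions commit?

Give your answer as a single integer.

tx69e: no from kilo, bravo -> abort (commits=0)
txd79: all yes -> commit (commits=1)
txa70: all yes -> commit (commits=2)
tx8e3: all yes -> commit (commits=3)
txf98: all yes -> commit (commits=4)

Answer: 4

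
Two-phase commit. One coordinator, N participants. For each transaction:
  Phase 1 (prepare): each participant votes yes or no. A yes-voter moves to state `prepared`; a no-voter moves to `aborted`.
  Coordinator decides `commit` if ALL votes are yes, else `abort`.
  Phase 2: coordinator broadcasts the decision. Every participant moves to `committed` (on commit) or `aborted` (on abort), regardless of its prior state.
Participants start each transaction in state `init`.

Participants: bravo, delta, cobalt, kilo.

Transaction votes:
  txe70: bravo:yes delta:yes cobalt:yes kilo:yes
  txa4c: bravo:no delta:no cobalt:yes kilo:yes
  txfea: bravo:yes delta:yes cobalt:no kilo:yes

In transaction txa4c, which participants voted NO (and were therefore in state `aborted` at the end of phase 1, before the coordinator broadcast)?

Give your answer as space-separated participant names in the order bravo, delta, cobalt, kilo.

Answer: bravo delta

Derivation:
Txn txa4c phase 1: bravo no -> aborted; delta no -> aborted; cobalt yes -> prepared; kilo yes -> prepared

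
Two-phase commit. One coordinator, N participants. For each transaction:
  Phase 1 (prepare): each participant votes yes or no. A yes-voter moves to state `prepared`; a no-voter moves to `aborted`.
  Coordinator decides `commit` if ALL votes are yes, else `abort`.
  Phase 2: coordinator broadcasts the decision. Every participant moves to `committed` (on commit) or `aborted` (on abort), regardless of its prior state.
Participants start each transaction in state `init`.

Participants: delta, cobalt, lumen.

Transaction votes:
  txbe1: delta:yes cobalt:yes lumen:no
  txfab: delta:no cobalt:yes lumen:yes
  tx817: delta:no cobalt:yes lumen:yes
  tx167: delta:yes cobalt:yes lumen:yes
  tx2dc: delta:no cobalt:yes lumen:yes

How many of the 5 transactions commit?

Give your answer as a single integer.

Answer: 1

Derivation:
txbe1: no from lumen -> abort (commits=0)
txfab: no from delta -> abort (commits=0)
tx817: no from delta -> abort (commits=0)
tx167: all yes -> commit (commits=1)
tx2dc: no from delta -> abort (commits=1)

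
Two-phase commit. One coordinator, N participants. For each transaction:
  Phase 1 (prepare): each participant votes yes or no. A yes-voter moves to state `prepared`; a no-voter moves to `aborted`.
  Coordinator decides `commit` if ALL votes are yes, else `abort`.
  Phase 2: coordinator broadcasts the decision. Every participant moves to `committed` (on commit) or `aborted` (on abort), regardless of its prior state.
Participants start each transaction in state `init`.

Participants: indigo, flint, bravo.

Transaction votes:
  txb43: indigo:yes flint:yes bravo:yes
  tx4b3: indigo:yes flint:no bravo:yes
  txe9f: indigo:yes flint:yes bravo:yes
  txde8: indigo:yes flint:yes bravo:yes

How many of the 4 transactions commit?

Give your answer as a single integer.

Answer: 3

Derivation:
txb43: all yes -> commit (commits=1)
tx4b3: no from flint -> abort (commits=1)
txe9f: all yes -> commit (commits=2)
txde8: all yes -> commit (commits=3)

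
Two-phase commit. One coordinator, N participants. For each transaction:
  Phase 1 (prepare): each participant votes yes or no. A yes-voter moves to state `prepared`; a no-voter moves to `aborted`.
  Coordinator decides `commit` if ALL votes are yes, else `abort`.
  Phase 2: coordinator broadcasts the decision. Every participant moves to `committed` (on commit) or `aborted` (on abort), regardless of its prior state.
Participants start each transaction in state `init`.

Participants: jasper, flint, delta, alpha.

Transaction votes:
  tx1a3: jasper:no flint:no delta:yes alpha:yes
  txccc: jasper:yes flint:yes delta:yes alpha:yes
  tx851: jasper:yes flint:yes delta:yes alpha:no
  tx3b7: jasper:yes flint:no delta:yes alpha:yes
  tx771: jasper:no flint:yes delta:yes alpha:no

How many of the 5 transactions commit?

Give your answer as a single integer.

tx1a3: no from jasper, flint -> abort (commits=0)
txccc: all yes -> commit (commits=1)
tx851: no from alpha -> abort (commits=1)
tx3b7: no from flint -> abort (commits=1)
tx771: no from jasper, alpha -> abort (commits=1)

Answer: 1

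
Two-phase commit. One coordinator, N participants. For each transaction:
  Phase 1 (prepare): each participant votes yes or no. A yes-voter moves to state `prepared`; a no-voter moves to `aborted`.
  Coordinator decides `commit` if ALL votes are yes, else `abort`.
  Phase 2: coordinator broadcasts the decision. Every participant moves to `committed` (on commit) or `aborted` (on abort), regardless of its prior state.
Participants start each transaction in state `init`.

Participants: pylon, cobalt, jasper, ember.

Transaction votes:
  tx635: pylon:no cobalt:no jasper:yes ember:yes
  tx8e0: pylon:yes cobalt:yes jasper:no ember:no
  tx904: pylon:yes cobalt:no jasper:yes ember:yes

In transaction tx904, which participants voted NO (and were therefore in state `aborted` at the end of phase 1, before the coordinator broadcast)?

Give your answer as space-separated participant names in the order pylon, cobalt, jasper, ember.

Txn tx904 phase 1: pylon yes -> prepared; cobalt no -> aborted; jasper yes -> prepared; ember yes -> prepared

Answer: cobalt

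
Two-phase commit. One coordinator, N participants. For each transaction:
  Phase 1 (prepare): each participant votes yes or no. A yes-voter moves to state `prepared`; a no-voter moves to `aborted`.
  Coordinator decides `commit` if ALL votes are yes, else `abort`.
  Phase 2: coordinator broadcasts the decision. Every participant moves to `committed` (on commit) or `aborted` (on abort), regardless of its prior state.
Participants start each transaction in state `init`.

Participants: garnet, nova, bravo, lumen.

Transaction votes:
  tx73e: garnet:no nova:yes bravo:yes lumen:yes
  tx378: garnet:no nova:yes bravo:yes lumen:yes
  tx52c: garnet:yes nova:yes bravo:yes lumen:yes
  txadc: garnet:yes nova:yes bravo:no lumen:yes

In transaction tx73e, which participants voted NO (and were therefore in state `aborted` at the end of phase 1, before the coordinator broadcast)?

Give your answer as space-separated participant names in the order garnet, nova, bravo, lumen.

Txn tx73e phase 1: garnet no -> aborted; nova yes -> prepared; bravo yes -> prepared; lumen yes -> prepared

Answer: garnet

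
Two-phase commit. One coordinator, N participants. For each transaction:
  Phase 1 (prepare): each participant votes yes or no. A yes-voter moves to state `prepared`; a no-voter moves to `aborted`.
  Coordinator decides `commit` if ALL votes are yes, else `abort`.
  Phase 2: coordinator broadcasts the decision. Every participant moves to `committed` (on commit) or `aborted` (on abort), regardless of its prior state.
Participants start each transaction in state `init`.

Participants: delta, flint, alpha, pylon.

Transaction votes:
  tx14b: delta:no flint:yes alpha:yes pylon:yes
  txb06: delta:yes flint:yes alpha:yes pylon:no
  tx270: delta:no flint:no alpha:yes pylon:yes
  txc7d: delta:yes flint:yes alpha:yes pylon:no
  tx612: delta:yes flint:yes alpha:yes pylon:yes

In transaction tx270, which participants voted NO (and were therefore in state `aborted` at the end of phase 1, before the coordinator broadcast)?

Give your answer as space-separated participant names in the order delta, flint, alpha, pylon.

Txn tx270 phase 1: delta no -> aborted; flint no -> aborted; alpha yes -> prepared; pylon yes -> prepared

Answer: delta flint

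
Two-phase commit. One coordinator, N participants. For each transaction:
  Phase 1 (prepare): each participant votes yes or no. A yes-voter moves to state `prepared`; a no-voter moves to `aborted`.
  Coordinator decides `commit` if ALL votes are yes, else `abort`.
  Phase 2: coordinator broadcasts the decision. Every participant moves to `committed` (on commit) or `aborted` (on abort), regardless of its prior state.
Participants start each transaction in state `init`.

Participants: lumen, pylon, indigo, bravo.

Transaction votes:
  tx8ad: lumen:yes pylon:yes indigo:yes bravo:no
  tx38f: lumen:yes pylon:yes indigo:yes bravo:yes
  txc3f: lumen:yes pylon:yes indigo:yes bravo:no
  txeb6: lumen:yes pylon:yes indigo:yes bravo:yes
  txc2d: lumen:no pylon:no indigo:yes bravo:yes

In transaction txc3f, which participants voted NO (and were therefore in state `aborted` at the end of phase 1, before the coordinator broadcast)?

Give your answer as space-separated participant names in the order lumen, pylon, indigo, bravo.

Txn txc3f phase 1: lumen yes -> prepared; pylon yes -> prepared; indigo yes -> prepared; bravo no -> aborted

Answer: bravo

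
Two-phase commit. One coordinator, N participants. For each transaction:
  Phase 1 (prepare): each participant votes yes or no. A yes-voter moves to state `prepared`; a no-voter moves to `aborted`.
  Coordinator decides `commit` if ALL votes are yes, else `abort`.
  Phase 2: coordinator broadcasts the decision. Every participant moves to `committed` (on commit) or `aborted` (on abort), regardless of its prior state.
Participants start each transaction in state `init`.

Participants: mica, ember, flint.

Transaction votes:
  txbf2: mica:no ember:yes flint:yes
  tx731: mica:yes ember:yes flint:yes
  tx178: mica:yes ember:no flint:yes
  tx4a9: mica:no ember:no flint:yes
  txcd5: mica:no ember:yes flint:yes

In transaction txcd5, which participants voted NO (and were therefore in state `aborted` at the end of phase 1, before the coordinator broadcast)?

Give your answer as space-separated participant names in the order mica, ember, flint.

Answer: mica

Derivation:
Txn txcd5 phase 1: mica no -> aborted; ember yes -> prepared; flint yes -> prepared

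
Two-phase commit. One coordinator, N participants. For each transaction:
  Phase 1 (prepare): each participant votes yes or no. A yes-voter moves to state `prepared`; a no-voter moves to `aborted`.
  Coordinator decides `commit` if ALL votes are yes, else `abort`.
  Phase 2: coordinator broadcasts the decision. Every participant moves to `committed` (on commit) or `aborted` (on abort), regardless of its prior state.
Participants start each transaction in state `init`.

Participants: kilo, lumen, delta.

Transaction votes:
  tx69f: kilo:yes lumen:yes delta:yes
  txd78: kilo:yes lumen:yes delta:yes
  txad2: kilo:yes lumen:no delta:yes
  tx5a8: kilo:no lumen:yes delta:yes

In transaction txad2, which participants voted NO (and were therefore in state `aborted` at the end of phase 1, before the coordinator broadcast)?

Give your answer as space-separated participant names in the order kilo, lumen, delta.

Txn txad2 phase 1: kilo yes -> prepared; lumen no -> aborted; delta yes -> prepared

Answer: lumen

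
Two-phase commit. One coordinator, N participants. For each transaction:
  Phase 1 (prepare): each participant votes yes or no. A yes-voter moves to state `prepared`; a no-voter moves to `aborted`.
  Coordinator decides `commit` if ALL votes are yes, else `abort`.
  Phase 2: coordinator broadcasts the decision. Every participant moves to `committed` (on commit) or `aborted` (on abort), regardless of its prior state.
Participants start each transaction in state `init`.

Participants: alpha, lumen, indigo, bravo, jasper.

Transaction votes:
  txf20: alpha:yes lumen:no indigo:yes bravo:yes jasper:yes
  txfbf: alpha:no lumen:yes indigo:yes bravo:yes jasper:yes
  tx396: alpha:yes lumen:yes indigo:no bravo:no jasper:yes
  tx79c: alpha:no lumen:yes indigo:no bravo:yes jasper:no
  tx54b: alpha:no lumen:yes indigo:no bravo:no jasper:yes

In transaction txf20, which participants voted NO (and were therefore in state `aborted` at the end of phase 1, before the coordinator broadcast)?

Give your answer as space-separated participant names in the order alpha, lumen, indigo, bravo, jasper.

Answer: lumen

Derivation:
Txn txf20 phase 1: alpha yes -> prepared; lumen no -> aborted; indigo yes -> prepared; bravo yes -> prepared; jasper yes -> prepared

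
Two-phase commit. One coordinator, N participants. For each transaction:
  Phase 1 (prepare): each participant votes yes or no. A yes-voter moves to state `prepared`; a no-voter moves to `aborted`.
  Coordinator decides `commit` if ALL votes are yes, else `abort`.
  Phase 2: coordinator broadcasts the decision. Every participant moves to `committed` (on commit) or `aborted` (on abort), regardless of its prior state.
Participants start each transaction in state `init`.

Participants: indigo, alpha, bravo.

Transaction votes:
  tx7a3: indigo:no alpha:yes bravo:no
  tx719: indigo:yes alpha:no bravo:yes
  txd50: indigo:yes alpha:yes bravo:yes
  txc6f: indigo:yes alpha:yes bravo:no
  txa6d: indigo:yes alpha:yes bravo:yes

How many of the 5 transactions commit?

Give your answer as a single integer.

Answer: 2

Derivation:
tx7a3: no from indigo, bravo -> abort (commits=0)
tx719: no from alpha -> abort (commits=0)
txd50: all yes -> commit (commits=1)
txc6f: no from bravo -> abort (commits=1)
txa6d: all yes -> commit (commits=2)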